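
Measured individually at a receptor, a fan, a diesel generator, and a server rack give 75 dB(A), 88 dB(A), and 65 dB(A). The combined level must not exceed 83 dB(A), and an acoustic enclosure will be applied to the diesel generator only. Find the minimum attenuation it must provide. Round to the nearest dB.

The untreated sources together contribute 10^(75/10) + 10^(65/10) = 3.479e+07, i.e. 75.41 dB(A).
To meet 83 dB(A) overall, the treated diesel generator may contribute at most 10^(83/10) − 3.479e+07 = 1.647e+08, i.e. 82.17 dB(A).
So the diesel generator must be reduced from 88 to 82.17 dB(A): IL = 5.83 dB.

6 dB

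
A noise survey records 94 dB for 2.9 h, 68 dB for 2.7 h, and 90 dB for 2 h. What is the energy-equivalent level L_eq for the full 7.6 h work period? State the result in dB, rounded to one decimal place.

90.9 dB

L_eq = 10·log₁₀[(1/T)·Σ tᵢ·10^(Lᵢ/10)] with T = 7.6 h.
Σ tᵢ·10^(Lᵢ/10) = 2.9·10^(94/10) + 2.7·10^(68/10) + 2·10^(90/10) = 9.302e+09.
L_eq = 10·log₁₀(9.302e+09/7.6) = 90.88 dB.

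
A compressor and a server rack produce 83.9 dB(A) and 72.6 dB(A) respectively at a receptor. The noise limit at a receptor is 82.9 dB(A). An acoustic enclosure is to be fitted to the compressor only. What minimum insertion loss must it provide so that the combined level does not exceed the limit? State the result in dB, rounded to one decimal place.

1.4 dB

Everything except the compressor sums to 10^(72.6/10) = 1.820e+07 in linear terms, 72.60 dB(A).
To meet 82.9 dB(A) overall, the treated compressor may contribute at most 10^(82.9/10) − 1.820e+07 = 1.768e+08, i.e. 82.47 dB(A).
Required insertion loss = 83.9 − 82.47 = 1.43 dB.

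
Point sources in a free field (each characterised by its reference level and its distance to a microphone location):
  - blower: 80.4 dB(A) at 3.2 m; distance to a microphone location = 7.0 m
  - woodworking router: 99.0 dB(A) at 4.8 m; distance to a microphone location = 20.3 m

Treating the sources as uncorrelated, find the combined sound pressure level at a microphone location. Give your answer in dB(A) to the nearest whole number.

87 dB(A)

Apply inverse-square spreading to bring every level to the receiver, then sum 10^(L/10).
blower: 80.4 − 20·log₁₀(7.0/3.2) = 80.4 − 6.80 = 73.60 dB(A).
woodworking router: 99.0 − 20·log₁₀(20.3/4.8) = 99.0 − 12.53 = 86.47 dB(A).
Σ 10^(L/10) = 4.670e+08 → L_total = 10·log₁₀(4.670e+08) = 86.69 dB(A).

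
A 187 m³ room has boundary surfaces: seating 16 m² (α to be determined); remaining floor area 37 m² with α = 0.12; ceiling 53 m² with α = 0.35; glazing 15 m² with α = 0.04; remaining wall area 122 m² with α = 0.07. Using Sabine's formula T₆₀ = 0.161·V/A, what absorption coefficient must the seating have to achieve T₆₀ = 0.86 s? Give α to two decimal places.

0.18

Required total absorption A = 0.161·187/0.86 = 35.01 m².
Absorption from the other surfaces = 37·0.12 + 53·0.35 + 15·0.04 + 122·0.07 = 32.13 m², so the seating must supply 2.88 m² over 16 m².
α = 2.88/16 = 0.180.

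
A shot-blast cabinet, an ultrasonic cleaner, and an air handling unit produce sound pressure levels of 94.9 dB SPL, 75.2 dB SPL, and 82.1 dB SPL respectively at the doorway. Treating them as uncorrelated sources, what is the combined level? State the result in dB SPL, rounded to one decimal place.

95.2 dB SPL

Incoherent sources combine by intensity addition: L_total = 10·log₁₀(Σ 10^(L_i/10)).
Σ 10^(L/10) = 10^(94.9/10) + 10^(75.2/10) + 10^(82.1/10) = 3.286e+09.
L_total = 10·log₁₀(3.286e+09) = 95.17 dB SPL.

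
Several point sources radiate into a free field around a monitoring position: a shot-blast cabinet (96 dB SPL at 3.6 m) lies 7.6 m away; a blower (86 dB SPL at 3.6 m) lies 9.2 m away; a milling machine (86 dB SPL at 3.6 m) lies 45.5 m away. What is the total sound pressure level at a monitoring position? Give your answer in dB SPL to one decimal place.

First find each source's level at the receiver (point-source: −20·log₁₀(r/r_ref)), then combine on an intensity basis.
shot-blast cabinet: 96 − 20·log₁₀(7.6/3.6) = 96 − 6.49 = 89.51 dB SPL.
blower: 86 − 20·log₁₀(9.2/3.6) = 86 − 8.15 = 77.85 dB SPL.
milling machine: 86 − 20·log₁₀(45.5/3.6) = 86 − 22.03 = 63.97 dB SPL.
Σ 10^(L/10) = 9.567e+08 → L_total = 10·log₁₀(9.567e+08) = 89.81 dB SPL.

89.8 dB SPL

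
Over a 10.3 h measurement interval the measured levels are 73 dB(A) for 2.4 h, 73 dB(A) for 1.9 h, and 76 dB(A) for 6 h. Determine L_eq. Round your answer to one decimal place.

Weight each interval's intensity by its duration and average over T = 10.3 h:
Σ tᵢ·10^(Lᵢ/10) = 2.4·10^(73/10) + 1.9·10^(73/10) + 6·10^(76/10) = 3.247e+08.
L_eq = 10·log₁₀(3.247e+08/10.3) = 74.99 dB(A).

75.0 dB(A)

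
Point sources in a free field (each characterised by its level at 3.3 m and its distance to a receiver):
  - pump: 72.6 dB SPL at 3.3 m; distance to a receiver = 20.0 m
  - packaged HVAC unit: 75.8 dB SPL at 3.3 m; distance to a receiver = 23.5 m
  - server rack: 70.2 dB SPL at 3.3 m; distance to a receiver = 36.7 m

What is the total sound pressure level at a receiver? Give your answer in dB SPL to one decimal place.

61.2 dB SPL

Propagate each source to the receiver with L = L_ref − 20·log₁₀(r/r_ref), then add intensities.
pump: 72.6 − 20·log₁₀(20.0/3.3) = 72.6 − 15.65 = 56.95 dB SPL.
packaged HVAC unit: 75.8 − 20·log₁₀(23.5/3.3) = 75.8 − 17.05 = 58.75 dB SPL.
server rack: 70.2 − 20·log₁₀(36.7/3.3) = 70.2 − 20.92 = 49.28 dB SPL.
Σ 10^(L/10) = 1.330e+06 → L_total = 10·log₁₀(1.330e+06) = 61.24 dB SPL.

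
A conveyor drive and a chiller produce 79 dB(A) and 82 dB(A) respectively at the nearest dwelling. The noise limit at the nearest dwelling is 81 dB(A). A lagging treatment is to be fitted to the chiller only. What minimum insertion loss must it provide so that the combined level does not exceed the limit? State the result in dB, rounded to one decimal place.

5.3 dB

Fixed contribution from the other source: Σ 10^(L/10) = 10^(79/10) = 7.943e+07 (79.00 dB(A)).
To meet 81 dB(A) overall, the treated chiller may contribute at most 10^(81/10) − 7.943e+07 = 4.646e+07, i.e. 76.67 dB(A).
So the chiller must be reduced from 82 to 76.67 dB(A): IL = 5.33 dB.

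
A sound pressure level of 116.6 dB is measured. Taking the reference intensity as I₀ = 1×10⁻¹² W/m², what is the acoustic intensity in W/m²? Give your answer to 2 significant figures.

I = I₀·10^(L/10) = 10⁻¹² × 10^(116.6/10) = 10^(-0.340).

0.46 W/m²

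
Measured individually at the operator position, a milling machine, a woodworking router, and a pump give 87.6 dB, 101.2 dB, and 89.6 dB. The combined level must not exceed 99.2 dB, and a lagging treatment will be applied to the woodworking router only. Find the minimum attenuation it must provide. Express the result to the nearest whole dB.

Fixed contribution from the other sources: Σ 10^(L/10) = 10^(87.6/10) + 10^(89.6/10) = 1.487e+09 (91.72 dB).
To meet 99.2 dB overall, the treated woodworking router may contribute at most 10^(99.2/10) − 1.487e+09 = 6.830e+09, i.e. 98.34 dB.
So the woodworking router must be reduced from 101.2 to 98.34 dB: IL = 2.86 dB.

3 dB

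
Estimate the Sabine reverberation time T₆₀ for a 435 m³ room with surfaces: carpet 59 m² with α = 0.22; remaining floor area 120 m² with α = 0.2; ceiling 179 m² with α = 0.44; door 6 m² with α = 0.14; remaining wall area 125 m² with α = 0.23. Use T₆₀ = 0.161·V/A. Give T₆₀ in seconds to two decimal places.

0.48 s

Total absorption A = 59·0.22 + 120·0.2 + 179·0.44 + 6·0.14 + 125·0.23 = 145.33 m² sabins.
T₆₀ = 0.161 × 435 / 145.33 = 0.482 s.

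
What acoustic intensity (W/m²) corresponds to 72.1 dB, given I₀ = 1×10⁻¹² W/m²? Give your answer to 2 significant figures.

1.6e-05 W/m²

I/I₀ = 10^(72.1/10) = 1.622e+07, so I = 1.622e+07 × 10⁻¹² W/m².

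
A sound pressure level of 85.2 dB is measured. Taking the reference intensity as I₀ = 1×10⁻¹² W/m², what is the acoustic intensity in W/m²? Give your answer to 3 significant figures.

I/I₀ = 10^(85.2/10) = 3.311e+08, so I = 3.311e+08 × 10⁻¹² W/m².

0.000331 W/m²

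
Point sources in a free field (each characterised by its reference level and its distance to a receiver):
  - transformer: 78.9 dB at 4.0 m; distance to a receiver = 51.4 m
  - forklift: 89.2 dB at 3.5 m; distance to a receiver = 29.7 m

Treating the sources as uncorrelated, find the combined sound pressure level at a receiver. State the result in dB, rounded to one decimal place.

70.8 dB

First find each source's level at the receiver (point-source: −20·log₁₀(r/r_ref)), then combine on an intensity basis.
transformer: 78.9 − 20·log₁₀(51.4/4.0) = 78.9 − 22.18 = 56.72 dB.
forklift: 89.2 − 20·log₁₀(29.7/3.5) = 89.2 − 18.57 = 70.63 dB.
Σ 10^(L/10) = 1.202e+07 → L_total = 10·log₁₀(1.202e+07) = 70.80 dB.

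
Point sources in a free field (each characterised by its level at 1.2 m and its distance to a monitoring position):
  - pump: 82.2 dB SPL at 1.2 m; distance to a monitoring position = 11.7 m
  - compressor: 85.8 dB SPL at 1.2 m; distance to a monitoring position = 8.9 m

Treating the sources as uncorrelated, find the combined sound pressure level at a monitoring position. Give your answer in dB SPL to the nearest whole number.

Apply inverse-square spreading to bring every level to the receiver, then sum 10^(L/10).
pump: 82.2 − 20·log₁₀(11.7/1.2) = 82.2 − 19.78 = 62.42 dB SPL.
compressor: 85.8 − 20·log₁₀(8.9/1.2) = 85.8 − 17.40 = 68.40 dB SPL.
Σ 10^(L/10) = 8.657e+06 → L_total = 10·log₁₀(8.657e+06) = 69.37 dB SPL.

69 dB SPL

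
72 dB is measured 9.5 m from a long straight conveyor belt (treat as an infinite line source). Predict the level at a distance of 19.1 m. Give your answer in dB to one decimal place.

For a line source, L₂ = L₁ − 10·log₁₀(r₂/r₁).
L₂ = 72 − 10·log₁₀(19.1/9.5) = 72 − 3.033 = 68.97 dB.

69.0 dB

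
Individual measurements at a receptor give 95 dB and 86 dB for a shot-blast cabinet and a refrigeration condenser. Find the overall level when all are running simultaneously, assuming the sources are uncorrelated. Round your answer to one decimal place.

95.5 dB

Incoherent sources combine by intensity addition: L_total = 10·log₁₀(Σ 10^(L_i/10)).
Σ 10^(L/10) = 10^(95/10) + 10^(86/10) = 3.560e+09.
L_total = 10·log₁₀(3.560e+09) = 95.51 dB.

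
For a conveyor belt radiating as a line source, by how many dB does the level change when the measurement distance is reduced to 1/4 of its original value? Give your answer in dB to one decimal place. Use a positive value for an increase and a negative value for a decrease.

A line source loses 3 dB per doubling of distance; generally ΔL = −10·log₁₀(r₂/r₁).
ΔL = −10·log₁₀(0.25) = +6.02 dB.

+6.0 dB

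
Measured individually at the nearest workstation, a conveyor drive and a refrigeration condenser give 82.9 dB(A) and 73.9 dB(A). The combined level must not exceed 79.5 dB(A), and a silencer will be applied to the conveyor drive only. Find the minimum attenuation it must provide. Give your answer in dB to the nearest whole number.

Fixed contribution from the other source: Σ 10^(L/10) = 10^(73.9/10) = 2.455e+07 (73.90 dB(A)).
The limit corresponds to 10^(79.5/10) = 8.913e+07; subtracting the fixed part leaves 6.458e+07 for the conveyor drive, i.e. 78.10 dB(A).
So the conveyor drive must be reduced from 82.9 to 78.10 dB(A): IL = 4.80 dB.

5 dB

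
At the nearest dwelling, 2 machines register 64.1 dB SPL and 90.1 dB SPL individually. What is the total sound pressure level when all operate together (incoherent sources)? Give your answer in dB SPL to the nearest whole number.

For uncorrelated sources the intensities add, so convert each level to linear form, sum, and take 10·log₁₀ of the total.
Σ 10^(L/10) = 10^(64.1/10) + 10^(90.1/10) = 1.026e+09.
L_total = 10·log₁₀(1.026e+09) = 90.11 dB SPL.

90 dB SPL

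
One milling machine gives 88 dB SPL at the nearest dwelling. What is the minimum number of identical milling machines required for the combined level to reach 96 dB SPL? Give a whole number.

N identical sources give L₁ + 10·log₁₀ N, so require 10·log₁₀ N ≥ 96 − 88 = 8.0 dB.
N ≥ 10^(8.0/10) = 6.310, so N = 7.

7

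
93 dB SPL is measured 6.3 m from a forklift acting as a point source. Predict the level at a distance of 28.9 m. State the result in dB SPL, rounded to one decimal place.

For a point source, L₂ = L₁ − 20·log₁₀(r₂/r₁).
L₂ = 93 − 20·log₁₀(28.9/6.3) = 93 − 13.231 = 79.77 dB SPL.

79.8 dB SPL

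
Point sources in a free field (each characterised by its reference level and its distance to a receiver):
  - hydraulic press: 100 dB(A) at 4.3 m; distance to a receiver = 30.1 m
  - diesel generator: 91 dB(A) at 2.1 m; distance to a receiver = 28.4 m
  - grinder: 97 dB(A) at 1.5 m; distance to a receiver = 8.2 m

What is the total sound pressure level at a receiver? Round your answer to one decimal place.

85.8 dB(A)

First find each source's level at the receiver (point-source: −20·log₁₀(r/r_ref)), then combine on an intensity basis.
hydraulic press: 100 − 20·log₁₀(30.1/4.3) = 100 − 16.90 = 83.10 dB(A).
diesel generator: 91 − 20·log₁₀(28.4/2.1) = 91 − 22.62 = 68.38 dB(A).
grinder: 97 − 20·log₁₀(8.2/1.5) = 97 − 14.75 = 82.25 dB(A).
Σ 10^(L/10) = 3.787e+08 → L_total = 10·log₁₀(3.787e+08) = 85.78 dB(A).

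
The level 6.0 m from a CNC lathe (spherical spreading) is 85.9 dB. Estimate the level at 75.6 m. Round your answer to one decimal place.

63.9 dB

Spherical spreading from a point source gives a 20·log₁₀(r₂/r₁) drop.
L₂ = 85.9 − 20·log₁₀(75.6/6.0) = 85.9 − 22.007 = 63.89 dB.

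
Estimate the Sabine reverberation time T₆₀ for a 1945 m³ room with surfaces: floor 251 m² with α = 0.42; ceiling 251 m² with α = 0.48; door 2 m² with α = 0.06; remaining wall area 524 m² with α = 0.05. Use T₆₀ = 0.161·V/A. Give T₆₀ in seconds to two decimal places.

1.24 s

A = Σ Sᵢαᵢ = 251·0.42 + 251·0.48 + 2·0.06 + 524·0.05 = 252.22 m².
T₆₀ = 0.161 × 1945 / 252.22 = 1.242 s.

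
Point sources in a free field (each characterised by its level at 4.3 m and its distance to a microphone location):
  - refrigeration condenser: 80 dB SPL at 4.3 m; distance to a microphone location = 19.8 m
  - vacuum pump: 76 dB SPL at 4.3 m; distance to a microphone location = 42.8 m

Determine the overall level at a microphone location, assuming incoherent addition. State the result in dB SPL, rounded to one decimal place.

First find each source's level at the receiver (point-source: −20·log₁₀(r/r_ref)), then combine on an intensity basis.
refrigeration condenser: 80 − 20·log₁₀(19.8/4.3) = 80 − 13.26 = 66.74 dB SPL.
vacuum pump: 76 − 20·log₁₀(42.8/4.3) = 76 − 19.96 = 56.04 dB SPL.
Σ 10^(L/10) = 5.118e+06 → L_total = 10·log₁₀(5.118e+06) = 67.09 dB SPL.

67.1 dB SPL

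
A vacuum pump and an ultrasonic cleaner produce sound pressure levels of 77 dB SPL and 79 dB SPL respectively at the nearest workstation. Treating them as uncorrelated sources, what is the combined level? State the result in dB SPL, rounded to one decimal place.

For uncorrelated sources the intensities add, so convert each level to linear form, sum, and take 10·log₁₀ of the total.
Σ 10^(L/10) = 10^(77/10) + 10^(79/10) = 1.296e+08.
L_total = 10·log₁₀(1.296e+08) = 81.12 dB SPL.

81.1 dB SPL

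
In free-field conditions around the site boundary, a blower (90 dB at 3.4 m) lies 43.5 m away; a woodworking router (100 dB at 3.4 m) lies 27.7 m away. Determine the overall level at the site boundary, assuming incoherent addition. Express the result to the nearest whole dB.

Apply inverse-square spreading to bring every level to the receiver, then sum 10^(L/10).
blower: 90 − 20·log₁₀(43.5/3.4) = 90 − 22.14 = 67.86 dB.
woodworking router: 100 − 20·log₁₀(27.7/3.4) = 100 − 18.22 = 81.78 dB.
Σ 10^(L/10) = 1.568e+08 → L_total = 10·log₁₀(1.568e+08) = 81.95 dB.

82 dB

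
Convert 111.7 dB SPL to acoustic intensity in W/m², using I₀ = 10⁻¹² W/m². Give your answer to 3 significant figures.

L = 10·log₁₀(I/I₀) ⇒ I = I₀·10^(L/10) = 10⁻¹² × 10^11.17.

0.148 W/m²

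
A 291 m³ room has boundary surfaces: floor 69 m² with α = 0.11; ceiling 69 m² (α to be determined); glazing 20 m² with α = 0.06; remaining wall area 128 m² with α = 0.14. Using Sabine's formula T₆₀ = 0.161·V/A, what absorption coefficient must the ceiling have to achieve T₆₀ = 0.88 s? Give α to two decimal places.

0.38

A = 0.161·V/T₆₀ = 0.161·291/0.88 = 53.24 m² sabins.
Absorption from the other surfaces = 69·0.11 + 20·0.06 + 128·0.14 = 26.71 m², so the ceiling must supply 26.53 m² over 69 m².
α = 26.53/69 = 0.384.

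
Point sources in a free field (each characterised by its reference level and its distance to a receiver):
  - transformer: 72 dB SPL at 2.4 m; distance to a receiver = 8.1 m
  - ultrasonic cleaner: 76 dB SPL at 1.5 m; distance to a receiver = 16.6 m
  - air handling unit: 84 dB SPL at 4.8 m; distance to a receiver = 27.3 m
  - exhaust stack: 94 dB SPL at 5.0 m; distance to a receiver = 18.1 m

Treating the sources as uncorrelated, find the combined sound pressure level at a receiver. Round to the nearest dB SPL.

Propagate each source to the receiver with L = L_ref − 20·log₁₀(r/r_ref), then add intensities.
transformer: 72 − 20·log₁₀(8.1/2.4) = 72 − 10.57 = 61.43 dB SPL.
ultrasonic cleaner: 76 − 20·log₁₀(16.6/1.5) = 76 − 20.88 = 55.12 dB SPL.
air handling unit: 84 − 20·log₁₀(27.3/4.8) = 84 − 15.10 = 68.90 dB SPL.
exhaust stack: 94 − 20·log₁₀(18.1/5.0) = 94 − 11.17 = 82.83 dB SPL.
Σ 10^(L/10) = 2.012e+08 → L_total = 10·log₁₀(2.012e+08) = 83.04 dB SPL.

83 dB SPL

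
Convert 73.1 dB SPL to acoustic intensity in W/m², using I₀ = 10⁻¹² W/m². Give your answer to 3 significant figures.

2.04e-05 W/m²

I = I₀·10^(L/10) = 10⁻¹² × 10^(73.1/10) = 10^(-4.690).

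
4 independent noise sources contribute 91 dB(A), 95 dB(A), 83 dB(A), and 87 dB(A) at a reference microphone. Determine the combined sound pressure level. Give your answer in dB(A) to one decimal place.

97.1 dB(A)

Incoherent sources combine by intensity addition: L_total = 10·log₁₀(Σ 10^(L_i/10)).
Σ 10^(L/10) = 10^(91/10) + 10^(95/10) + 10^(83/10) + 10^(87/10) = 5.122e+09.
L_total = 10·log₁₀(5.122e+09) = 97.09 dB(A).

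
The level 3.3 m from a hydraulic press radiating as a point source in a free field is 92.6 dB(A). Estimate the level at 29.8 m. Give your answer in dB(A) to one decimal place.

73.5 dB(A)

Spherical spreading from a point source gives a 20·log₁₀(r₂/r₁) drop.
L₂ = 92.6 − 20·log₁₀(29.8/3.3) = 92.6 − 19.114 = 73.49 dB(A).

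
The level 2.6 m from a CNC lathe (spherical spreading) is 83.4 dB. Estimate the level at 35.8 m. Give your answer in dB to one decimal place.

Spherical spreading from a point source gives a 20·log₁₀(r₂/r₁) drop.
L₂ = 83.4 − 20·log₁₀(35.8/2.6) = 83.4 − 22.778 = 60.62 dB.

60.6 dB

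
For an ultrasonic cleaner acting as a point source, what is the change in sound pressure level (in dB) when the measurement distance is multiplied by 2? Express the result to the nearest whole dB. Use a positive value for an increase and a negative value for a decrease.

-6 dB

With spherical spreading the level changes by −20·log₁₀(r₂/r₁).
ΔL = −20·log₁₀(2) = -6.02 dB.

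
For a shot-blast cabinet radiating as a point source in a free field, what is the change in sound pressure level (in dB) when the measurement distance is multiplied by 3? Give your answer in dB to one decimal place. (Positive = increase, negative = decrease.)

A point source loses 6 dB per doubling of distance; generally ΔL = −20·log₁₀(r₂/r₁).
ΔL = −20·log₁₀(3) = -9.54 dB.

-9.5 dB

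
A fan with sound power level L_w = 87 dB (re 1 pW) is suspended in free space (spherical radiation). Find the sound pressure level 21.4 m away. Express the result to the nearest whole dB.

49 dB

The power spreads over a sphere of area 4π·r², so L_p = L_w − 10·log₁₀(4π·r²).
4π·r² = 5755 m², 10·log₁₀ of that is 37.600 dB.
L_p = 87 − 37.600 = 49.40 dB.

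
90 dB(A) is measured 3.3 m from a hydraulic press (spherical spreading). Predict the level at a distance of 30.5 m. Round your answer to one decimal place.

70.7 dB(A)

For a point source, L₂ = L₁ − 20·log₁₀(r₂/r₁).
L₂ = 90 − 20·log₁₀(30.5/3.3) = 90 − 19.316 = 70.68 dB(A).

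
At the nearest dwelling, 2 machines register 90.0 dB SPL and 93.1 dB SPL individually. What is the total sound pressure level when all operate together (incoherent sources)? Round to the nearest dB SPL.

For uncorrelated sources the intensities add, so convert each level to linear form, sum, and take 10·log₁₀ of the total.
Σ 10^(L/10) = 10^(90.0/10) + 10^(93.1/10) = 3.042e+09.
L_total = 10·log₁₀(3.042e+09) = 94.83 dB SPL.

95 dB SPL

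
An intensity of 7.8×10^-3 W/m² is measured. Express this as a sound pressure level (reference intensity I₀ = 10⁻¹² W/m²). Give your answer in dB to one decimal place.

Dividing by I₀ shifts the exponent by 12: I/I₀ = 7.8×10^9.
L = 10·(0.8921 + 9) = 98.92 dB.

98.9 dB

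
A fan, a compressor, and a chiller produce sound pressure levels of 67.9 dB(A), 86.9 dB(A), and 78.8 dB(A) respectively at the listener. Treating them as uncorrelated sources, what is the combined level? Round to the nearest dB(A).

Incoherent sources combine by intensity addition: L_total = 10·log₁₀(Σ 10^(L_i/10)).
Σ 10^(L/10) = 10^(67.9/10) + 10^(86.9/10) + 10^(78.8/10) = 5.718e+08.
L_total = 10·log₁₀(5.718e+08) = 87.57 dB(A).

88 dB(A)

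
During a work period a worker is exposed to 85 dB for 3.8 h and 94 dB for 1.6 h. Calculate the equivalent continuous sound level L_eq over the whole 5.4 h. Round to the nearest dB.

90 dB

Weight each interval's intensity by its duration and average over T = 5.4 h:
Σ tᵢ·10^(Lᵢ/10) = 3.8·10^(85/10) + 1.6·10^(94/10) = 5.221e+09.
L_eq = 10·log₁₀(5.221e+09/5.4) = 89.85 dB.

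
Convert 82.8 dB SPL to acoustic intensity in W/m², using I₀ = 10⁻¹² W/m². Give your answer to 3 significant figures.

I = I₀·10^(L/10) = 10⁻¹² × 10^(82.8/10) = 10^(-3.720).

0.000191 W/m²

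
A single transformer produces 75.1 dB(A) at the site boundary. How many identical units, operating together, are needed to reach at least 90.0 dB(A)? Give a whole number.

N identical sources give L₁ + 10·log₁₀ N, so require 10·log₁₀ N ≥ 90.0 − 75.1 = 14.9 dB.
N ≥ 10^(14.9/10) = 30.903, so N = 31.

31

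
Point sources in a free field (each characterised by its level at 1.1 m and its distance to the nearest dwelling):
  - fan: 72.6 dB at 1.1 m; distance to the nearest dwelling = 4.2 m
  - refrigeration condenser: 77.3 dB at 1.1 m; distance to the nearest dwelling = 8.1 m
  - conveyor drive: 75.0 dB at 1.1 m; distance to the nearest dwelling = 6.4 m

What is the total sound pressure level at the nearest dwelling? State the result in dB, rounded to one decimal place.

65.0 dB

First find each source's level at the receiver (point-source: −20·log₁₀(r/r_ref)), then combine on an intensity basis.
fan: 72.6 − 20·log₁₀(4.2/1.1) = 72.6 − 11.64 = 60.96 dB.
refrigeration condenser: 77.3 − 20·log₁₀(8.1/1.1) = 77.3 − 17.34 = 59.96 dB.
conveyor drive: 75.0 − 20·log₁₀(6.4/1.1) = 75.0 − 15.30 = 59.70 dB.
Σ 10^(L/10) = 3.173e+06 → L_total = 10·log₁₀(3.173e+06) = 65.01 dB.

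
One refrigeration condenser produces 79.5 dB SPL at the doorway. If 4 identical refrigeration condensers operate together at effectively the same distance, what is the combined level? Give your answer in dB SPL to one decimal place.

With 4 equal, uncorrelated contributions the intensity is 4× that of one unit, giving a rise of 10·log₁₀ 4.
L_total = 79.5 + 10·log₁₀(4) = 79.5 + 6.021 = 85.52 dB SPL.

85.5 dB SPL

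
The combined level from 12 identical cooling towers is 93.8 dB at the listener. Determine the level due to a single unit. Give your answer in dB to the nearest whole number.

For N identical incoherent sources L_total = L₁ + 10·log₁₀ N, so L₁ = 93.8 − 10·log₁₀(12) = 93.8 − 10.792.

83 dB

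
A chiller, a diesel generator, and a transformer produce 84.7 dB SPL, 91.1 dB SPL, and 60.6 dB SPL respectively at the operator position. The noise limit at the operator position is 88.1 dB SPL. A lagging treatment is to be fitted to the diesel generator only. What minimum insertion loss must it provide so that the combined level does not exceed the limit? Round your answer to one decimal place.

Fixed contribution from the other sources: Σ 10^(L/10) = 10^(84.7/10) + 10^(60.6/10) = 2.963e+08 (84.72 dB SPL).
The limit corresponds to 10^(88.1/10) = 6.457e+08; subtracting the fixed part leaves 3.494e+08 for the diesel generator, i.e. 85.43 dB SPL.
Required insertion loss = 91.1 − 85.43 = 5.67 dB.

5.7 dB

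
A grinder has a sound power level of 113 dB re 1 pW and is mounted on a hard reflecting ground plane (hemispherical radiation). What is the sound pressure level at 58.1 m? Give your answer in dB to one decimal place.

The power spreads over a hemisphere of area 2π·r², so L_p = L_w − 10·log₁₀(2π·r²).
2π·r² = 2.121e+04 m², 10·log₁₀ of that is 43.265 dB.
L_p = 113 − 43.265 = 69.73 dB.

69.7 dB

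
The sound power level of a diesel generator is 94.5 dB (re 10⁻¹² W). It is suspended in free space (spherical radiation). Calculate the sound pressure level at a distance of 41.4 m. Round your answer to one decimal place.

Free-field spherical radiation: L_p = L_w − 10·log₁₀(4π·r²), r = 41.4 m.
4π·r² = 2.154e+04 m², 10·log₁₀ of that is 43.332 dB.
L_p = 94.5 − 43.332 = 51.17 dB.

51.2 dB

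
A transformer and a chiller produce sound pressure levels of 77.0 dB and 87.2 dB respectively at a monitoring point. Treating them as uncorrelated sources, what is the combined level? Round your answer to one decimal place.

87.6 dB

For uncorrelated sources the intensities add, so convert each level to linear form, sum, and take 10·log₁₀ of the total.
Σ 10^(L/10) = 10^(77.0/10) + 10^(87.2/10) = 5.749e+08.
L_total = 10·log₁₀(5.749e+08) = 87.60 dB.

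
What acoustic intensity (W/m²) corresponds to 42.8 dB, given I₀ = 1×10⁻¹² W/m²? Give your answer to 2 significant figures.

1.9e-08 W/m²

I/I₀ = 10^(42.8/10) = 1.905e+04, so I = 1.905e+04 × 10⁻¹² W/m².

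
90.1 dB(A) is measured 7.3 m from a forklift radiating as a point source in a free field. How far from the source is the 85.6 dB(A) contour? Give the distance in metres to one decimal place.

12.3 m

The 4.5 dB drop corresponds to a distance ratio of 10^(4.5/20) for a point source.
r₂ = 7.3·10^((90.1−85.6)/20) = 7.3·10^(4.5/20) = 12.26 m.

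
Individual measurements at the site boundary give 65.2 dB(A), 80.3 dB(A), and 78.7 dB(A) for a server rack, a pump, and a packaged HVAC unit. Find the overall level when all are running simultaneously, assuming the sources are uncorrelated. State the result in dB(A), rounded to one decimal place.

Incoherent sources combine by intensity addition: L_total = 10·log₁₀(Σ 10^(L_i/10)).
Σ 10^(L/10) = 10^(65.2/10) + 10^(80.3/10) + 10^(78.7/10) = 1.846e+08.
L_total = 10·log₁₀(1.846e+08) = 82.66 dB(A).

82.7 dB(A)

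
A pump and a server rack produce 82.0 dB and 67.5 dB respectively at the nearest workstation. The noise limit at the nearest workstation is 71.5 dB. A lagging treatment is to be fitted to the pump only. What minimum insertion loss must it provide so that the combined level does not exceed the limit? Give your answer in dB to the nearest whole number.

13 dB

The untreated sources together contribute 10^(67.5/10) = 5.623e+06, i.e. 67.50 dB.
The limit corresponds to 10^(71.5/10) = 1.413e+07; subtracting the fixed part leaves 8.502e+06 for the pump, i.e. 69.30 dB.
So the pump must be reduced from 82.0 to 69.30 dB: IL = 12.70 dB.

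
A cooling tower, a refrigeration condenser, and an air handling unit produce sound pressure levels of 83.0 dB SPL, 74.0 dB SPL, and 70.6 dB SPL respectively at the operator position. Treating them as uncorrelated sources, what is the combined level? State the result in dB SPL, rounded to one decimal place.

83.7 dB SPL

For uncorrelated sources the intensities add, so convert each level to linear form, sum, and take 10·log₁₀ of the total.
Σ 10^(L/10) = 10^(83.0/10) + 10^(74.0/10) + 10^(70.6/10) = 2.361e+08.
L_total = 10·log₁₀(2.361e+08) = 83.73 dB SPL.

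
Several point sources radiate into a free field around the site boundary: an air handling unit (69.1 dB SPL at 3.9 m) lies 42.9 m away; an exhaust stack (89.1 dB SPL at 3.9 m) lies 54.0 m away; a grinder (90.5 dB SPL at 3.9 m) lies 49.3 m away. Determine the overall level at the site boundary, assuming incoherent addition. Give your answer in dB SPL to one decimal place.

Propagate each source to the receiver with L = L_ref − 20·log₁₀(r/r_ref), then add intensities.
air handling unit: 69.1 − 20·log₁₀(42.9/3.9) = 69.1 − 20.83 = 48.27 dB SPL.
exhaust stack: 89.1 − 20·log₁₀(54.0/3.9) = 89.1 − 22.83 = 66.27 dB SPL.
grinder: 90.5 − 20·log₁₀(49.3/3.9) = 90.5 − 22.04 = 68.46 dB SPL.
Σ 10^(L/10) = 1.133e+07 → L_total = 10·log₁₀(1.133e+07) = 70.54 dB SPL.

70.5 dB SPL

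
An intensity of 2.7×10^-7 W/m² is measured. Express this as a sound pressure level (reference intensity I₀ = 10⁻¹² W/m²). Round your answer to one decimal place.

L = 10·log₁₀(I/I₀) = 10·log₁₀(2.7×10^-7/10⁻¹²) = 10·log₁₀(2.7×10^5).
L = 10·(0.4314 + 5) = 54.31 dB.

54.3 dB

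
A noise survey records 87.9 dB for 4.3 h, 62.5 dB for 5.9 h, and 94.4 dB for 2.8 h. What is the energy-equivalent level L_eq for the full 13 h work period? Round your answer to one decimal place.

L_eq = 10·log₁₀[(1/T)·Σ tᵢ·10^(Lᵢ/10)] with T = 13 h.
Σ tᵢ·10^(Lᵢ/10) = 4.3·10^(87.9/10) + 5.9·10^(62.5/10) + 2.8·10^(94.4/10) = 1.037e+10.
L_eq = 10·log₁₀(1.037e+10/13) = 89.02 dB.

89.0 dB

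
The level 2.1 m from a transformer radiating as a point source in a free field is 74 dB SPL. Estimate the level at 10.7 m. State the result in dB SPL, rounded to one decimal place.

59.9 dB SPL

For a point source, L₂ = L₁ − 20·log₁₀(r₂/r₁).
L₂ = 74 − 20·log₁₀(10.7/2.1) = 74 − 14.143 = 59.86 dB SPL.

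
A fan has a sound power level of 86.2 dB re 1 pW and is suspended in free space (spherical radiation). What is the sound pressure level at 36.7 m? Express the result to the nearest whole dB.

L_p = L_w − 10·log₁₀(4π·r²) with r = 36.7 m.
4π·r² = 1.693e+04 m², 10·log₁₀ of that is 42.285 dB.
L_p = 86.2 − 42.285 = 43.91 dB.

44 dB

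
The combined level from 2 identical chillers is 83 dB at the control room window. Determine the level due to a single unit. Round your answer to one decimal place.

80.0 dB

For N identical incoherent sources L_total = L₁ + 10·log₁₀ N, so L₁ = 83 − 10·log₁₀(2) = 83 − 3.010.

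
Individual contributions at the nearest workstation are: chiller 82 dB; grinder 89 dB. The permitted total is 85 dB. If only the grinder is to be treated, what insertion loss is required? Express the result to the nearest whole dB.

7 dB

Fixed contribution from the other source: Σ 10^(L/10) = 10^(82/10) = 1.585e+08 (82.00 dB).
To meet 85 dB overall, the treated grinder may contribute at most 10^(85/10) − 1.585e+08 = 1.577e+08, i.e. 81.98 dB.
So the grinder must be reduced from 89 to 81.98 dB: IL = 7.02 dB.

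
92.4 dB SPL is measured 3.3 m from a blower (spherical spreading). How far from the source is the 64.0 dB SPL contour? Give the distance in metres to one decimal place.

For a point source L₁ − L₂ = 20·log₁₀(r₂/r₁), so r₂ = r₁·10^((L₁−L₂)/20).
r₂ = 3.3·10^((92.4−64.0)/20) = 3.3·10^(28.4/20) = 86.80 m.

86.8 m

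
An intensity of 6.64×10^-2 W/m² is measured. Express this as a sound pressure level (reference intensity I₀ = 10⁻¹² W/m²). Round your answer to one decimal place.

Dividing by I₀ shifts the exponent by 12: I/I₀ = 6.64×10^10.
L = 10·(0.8222 + 10) = 108.22 dB.

108.2 dB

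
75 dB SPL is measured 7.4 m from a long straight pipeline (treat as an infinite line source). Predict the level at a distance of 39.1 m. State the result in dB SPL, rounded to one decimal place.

67.8 dB SPL

Cylindrical spreading from a line source gives a 10·log₁₀(r₂/r₁) drop.
L₂ = 75 − 10·log₁₀(39.1/7.4) = 75 − 7.229 = 67.77 dB SPL.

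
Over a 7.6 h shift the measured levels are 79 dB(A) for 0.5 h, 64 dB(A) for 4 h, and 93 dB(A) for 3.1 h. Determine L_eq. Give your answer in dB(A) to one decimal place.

89.1 dB(A)

The energy average is taken in the linear domain: L_eq = 10·log₁₀[(Σ tᵢ·10^(Lᵢ/10))/T], T = 7.6 h.
Σ tᵢ·10^(Lᵢ/10) = 0.5·10^(79/10) + 4·10^(64/10) + 3.1·10^(93/10) = 6.235e+09.
L_eq = 10·log₁₀(6.235e+09/7.6) = 89.14 dB(A).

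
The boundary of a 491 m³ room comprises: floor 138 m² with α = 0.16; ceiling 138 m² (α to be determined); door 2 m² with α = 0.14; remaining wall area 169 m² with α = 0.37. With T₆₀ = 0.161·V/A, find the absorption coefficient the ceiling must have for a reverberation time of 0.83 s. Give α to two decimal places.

Required total absorption A = 0.161·491/0.83 = 95.24 m².
Absorption from the other surfaces = 138·0.16 + 2·0.14 + 169·0.37 = 84.89 m², so the ceiling must supply 10.35 m² over 138 m².
α = 10.35/138 = 0.075.

0.08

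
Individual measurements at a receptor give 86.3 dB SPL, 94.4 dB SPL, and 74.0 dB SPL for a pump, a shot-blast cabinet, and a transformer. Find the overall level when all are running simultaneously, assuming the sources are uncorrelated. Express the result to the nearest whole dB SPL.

95 dB SPL

For uncorrelated sources the intensities add, so convert each level to linear form, sum, and take 10·log₁₀ of the total.
Σ 10^(L/10) = 10^(86.3/10) + 10^(94.4/10) + 10^(74.0/10) = 3.206e+09.
L_total = 10·log₁₀(3.206e+09) = 95.06 dB SPL.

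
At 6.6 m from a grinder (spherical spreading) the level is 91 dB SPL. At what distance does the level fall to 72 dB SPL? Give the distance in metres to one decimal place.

Point-source spreading drops the level by 20·log₁₀(r₂/r₁); inverting, r₂/r₁ = 10^(ΔL/20).
r₂ = 6.6·10^((91−72)/20) = 6.6·10^(19.0/20) = 58.82 m.

58.8 m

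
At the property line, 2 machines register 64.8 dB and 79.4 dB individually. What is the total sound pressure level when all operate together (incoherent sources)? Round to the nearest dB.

For uncorrelated sources the intensities add, so convert each level to linear form, sum, and take 10·log₁₀ of the total.
Σ 10^(L/10) = 10^(64.8/10) + 10^(79.4/10) = 9.012e+07.
L_total = 10·log₁₀(9.012e+07) = 79.55 dB.

80 dB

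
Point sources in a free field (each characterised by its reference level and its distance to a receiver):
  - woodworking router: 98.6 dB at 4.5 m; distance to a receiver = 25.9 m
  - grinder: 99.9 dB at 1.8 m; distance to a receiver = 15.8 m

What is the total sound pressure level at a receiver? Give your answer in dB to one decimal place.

85.4 dB

Apply inverse-square spreading to bring every level to the receiver, then sum 10^(L/10).
woodworking router: 98.6 − 20·log₁₀(25.9/4.5) = 98.6 − 15.20 = 83.40 dB.
grinder: 99.9 − 20·log₁₀(15.8/1.8) = 99.9 − 18.87 = 81.03 dB.
Σ 10^(L/10) = 3.455e+08 → L_total = 10·log₁₀(3.455e+08) = 85.38 dB.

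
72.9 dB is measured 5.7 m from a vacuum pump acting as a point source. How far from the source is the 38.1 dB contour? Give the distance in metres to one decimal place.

313.2 m

Point-source spreading drops the level by 20·log₁₀(r₂/r₁); inverting, r₂/r₁ = 10^(ΔL/20).
r₂ = 5.7·10^((72.9−38.1)/20) = 5.7·10^(34.8/20) = 313.24 m.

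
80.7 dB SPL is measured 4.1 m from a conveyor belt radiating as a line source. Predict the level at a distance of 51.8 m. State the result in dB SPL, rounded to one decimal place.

69.7 dB SPL

Line-source attenuation: ΔL = 10·log₁₀(r₂/r₁) = 10·log₁₀(51.8/4.1) = 11.015 dB.
L₂ = 80.7 − 10·log₁₀(51.8/4.1) = 80.7 − 11.015 = 69.68 dB SPL.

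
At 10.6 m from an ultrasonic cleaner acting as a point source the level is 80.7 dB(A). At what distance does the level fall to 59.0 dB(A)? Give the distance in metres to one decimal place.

128.9 m

For a point source L₁ − L₂ = 20·log₁₀(r₂/r₁), so r₂ = r₁·10^((L₁−L₂)/20).
r₂ = 10.6·10^((80.7−59.0)/20) = 10.6·10^(21.7/20) = 128.92 m.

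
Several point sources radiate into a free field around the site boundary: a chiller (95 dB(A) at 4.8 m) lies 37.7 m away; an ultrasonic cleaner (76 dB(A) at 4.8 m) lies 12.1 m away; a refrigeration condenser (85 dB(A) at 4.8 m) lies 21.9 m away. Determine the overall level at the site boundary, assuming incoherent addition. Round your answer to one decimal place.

78.6 dB(A)

First find each source's level at the receiver (point-source: −20·log₁₀(r/r_ref)), then combine on an intensity basis.
chiller: 95 − 20·log₁₀(37.7/4.8) = 95 − 17.90 = 77.10 dB(A).
ultrasonic cleaner: 76 − 20·log₁₀(12.1/4.8) = 76 − 8.03 = 67.97 dB(A).
refrigeration condenser: 85 − 20·log₁₀(21.9/4.8) = 85 − 13.18 = 71.82 dB(A).
Σ 10^(L/10) = 7.272e+07 → L_total = 10·log₁₀(7.272e+07) = 78.62 dB(A).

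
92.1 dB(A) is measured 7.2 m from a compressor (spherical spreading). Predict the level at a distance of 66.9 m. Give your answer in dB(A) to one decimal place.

72.7 dB(A)

For a point source, L₂ = L₁ − 20·log₁₀(r₂/r₁).
L₂ = 92.1 − 20·log₁₀(66.9/7.2) = 92.1 − 19.362 = 72.74 dB(A).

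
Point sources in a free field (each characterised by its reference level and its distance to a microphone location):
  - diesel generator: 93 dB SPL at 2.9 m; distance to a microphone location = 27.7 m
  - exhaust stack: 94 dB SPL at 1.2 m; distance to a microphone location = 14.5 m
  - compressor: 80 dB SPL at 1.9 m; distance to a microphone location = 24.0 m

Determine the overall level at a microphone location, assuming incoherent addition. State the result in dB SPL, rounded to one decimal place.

76.0 dB SPL

Propagate each source to the receiver with L = L_ref − 20·log₁₀(r/r_ref), then add intensities.
diesel generator: 93 − 20·log₁₀(27.7/2.9) = 93 − 19.60 = 73.40 dB SPL.
exhaust stack: 94 − 20·log₁₀(14.5/1.2) = 94 − 21.64 = 72.36 dB SPL.
compressor: 80 − 20·log₁₀(24.0/1.9) = 80 − 22.03 = 57.97 dB SPL.
Σ 10^(L/10) = 3.970e+07 → L_total = 10·log₁₀(3.970e+07) = 75.99 dB SPL.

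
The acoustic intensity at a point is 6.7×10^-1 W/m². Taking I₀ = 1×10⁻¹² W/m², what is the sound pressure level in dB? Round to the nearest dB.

I/I₀ = 6.7×10^-1/10⁻¹² = 6.7×10^11, and L = 10·log₁₀(I/I₀).
L = 10·(0.8261 + 11) = 118.26 dB.

118 dB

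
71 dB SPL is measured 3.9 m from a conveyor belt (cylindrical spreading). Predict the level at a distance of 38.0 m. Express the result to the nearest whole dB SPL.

61 dB SPL

Cylindrical spreading from a line source gives a 10·log₁₀(r₂/r₁) drop.
L₂ = 71 − 10·log₁₀(38.0/3.9) = 71 − 9.887 = 61.11 dB SPL.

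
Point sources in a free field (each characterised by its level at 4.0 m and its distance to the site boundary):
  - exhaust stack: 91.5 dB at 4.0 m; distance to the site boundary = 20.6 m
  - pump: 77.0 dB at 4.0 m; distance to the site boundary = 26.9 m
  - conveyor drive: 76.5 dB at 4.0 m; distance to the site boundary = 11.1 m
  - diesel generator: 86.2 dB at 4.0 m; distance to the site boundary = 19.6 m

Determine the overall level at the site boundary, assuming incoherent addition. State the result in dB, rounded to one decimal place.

First find each source's level at the receiver (point-source: −20·log₁₀(r/r_ref)), then combine on an intensity basis.
exhaust stack: 91.5 − 20·log₁₀(20.6/4.0) = 91.5 − 14.24 = 77.26 dB.
pump: 77.0 − 20·log₁₀(26.9/4.0) = 77.0 − 16.55 = 60.45 dB.
conveyor drive: 76.5 − 20·log₁₀(11.1/4.0) = 76.5 − 8.87 = 67.63 dB.
diesel generator: 86.2 − 20·log₁₀(19.6/4.0) = 86.2 − 13.80 = 72.40 dB.
Σ 10^(L/10) = 7.753e+07 → L_total = 10·log₁₀(7.753e+07) = 78.89 dB.

78.9 dB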